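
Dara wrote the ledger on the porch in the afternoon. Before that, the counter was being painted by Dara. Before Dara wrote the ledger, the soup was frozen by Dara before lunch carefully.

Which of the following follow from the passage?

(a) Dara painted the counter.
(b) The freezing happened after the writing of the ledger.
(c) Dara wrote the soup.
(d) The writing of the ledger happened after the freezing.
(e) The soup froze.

(a) Not entailed — 'was painting' is progressive on an accomplishment; it does not entail the completed 'painted'.
(b) Not entailed — the narrative places the freezing before the writing, not after.
(c) Not entailed — Dara wrote the ledger, not the soup; the soup belongs to the freezing event.
(d) Entailed — the narrative places the freezing before the writing.
(e) Entailed — 'Dara froze the soup' is causative; it entails the inchoative 'the soup froze'.

(d), (e)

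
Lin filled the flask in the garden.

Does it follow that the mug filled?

Nothing is said about any mug; only the flask is affected.

no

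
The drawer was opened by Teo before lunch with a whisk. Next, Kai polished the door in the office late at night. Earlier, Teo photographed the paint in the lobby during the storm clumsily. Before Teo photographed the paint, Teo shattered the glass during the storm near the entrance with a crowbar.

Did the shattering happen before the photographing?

The narrative orders the shattering before the photographing.

yes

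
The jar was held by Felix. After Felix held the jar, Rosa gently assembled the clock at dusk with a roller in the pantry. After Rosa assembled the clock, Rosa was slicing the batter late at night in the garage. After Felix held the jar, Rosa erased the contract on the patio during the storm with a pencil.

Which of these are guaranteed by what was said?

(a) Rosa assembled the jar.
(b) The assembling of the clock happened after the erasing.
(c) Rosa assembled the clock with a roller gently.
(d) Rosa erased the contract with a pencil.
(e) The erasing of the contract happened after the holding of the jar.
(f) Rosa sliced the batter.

(a) Not entailed — Rosa assembled the clock, not the jar; the jar belongs to the holding event.
(b) Not entailed — the narrative doesn't order the erasing relative to the assembling.
(c) Entailed — every conjunct here is already in the original assembling event.
(d) Entailed — this follows by dropping conjuncts from the erasing event's description.
(e) Entailed — the narrative places the holding before the erasing.
(f) Not entailed — 'was slicing' is progressive on an accomplishment; it does not entail the completed 'sliced'.

(c), (d), (e)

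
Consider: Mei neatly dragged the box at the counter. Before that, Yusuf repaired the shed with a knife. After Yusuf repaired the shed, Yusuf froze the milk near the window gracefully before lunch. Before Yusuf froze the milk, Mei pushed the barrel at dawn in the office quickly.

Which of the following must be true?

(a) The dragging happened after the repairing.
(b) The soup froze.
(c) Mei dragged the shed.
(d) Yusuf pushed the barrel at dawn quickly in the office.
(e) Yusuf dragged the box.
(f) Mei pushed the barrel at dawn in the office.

(a), (f)

(a) Entailed — the narrative places the repairing before the dragging.
(b) Not entailed — the milk is what froze, not the soup.
(c) Not entailed — Mei dragged the box, not the shed; the shed belongs to the repairing event.
(d) Not entailed — the passage has Mei pushing the barrel, not Yusuf.
(e) Not entailed — the passage has Mei dragging the box, not Yusuf.
(f) Entailed — this follows by dropping conjuncts from the pushing event's description.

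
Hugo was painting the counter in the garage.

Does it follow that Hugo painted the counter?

no

'was painting' is progressive; for an accomplishment like 'paint the counter', it doesn't entail completion.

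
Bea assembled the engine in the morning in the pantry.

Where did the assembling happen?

'in the pantry' marks the location of the assembling event.

in the pantry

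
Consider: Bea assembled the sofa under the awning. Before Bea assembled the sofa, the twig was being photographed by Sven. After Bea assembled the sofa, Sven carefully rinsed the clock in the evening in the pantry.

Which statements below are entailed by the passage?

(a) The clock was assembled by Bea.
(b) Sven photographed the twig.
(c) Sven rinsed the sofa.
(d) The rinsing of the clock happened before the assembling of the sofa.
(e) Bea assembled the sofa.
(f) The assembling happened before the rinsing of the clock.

(e), (f)

(a) Not entailed — Bea assembled the sofa, not the clock; the clock belongs to the rinsing event.
(b) Not entailed — 'was photographing' is progressive on an accomplishment; it does not entail the completed 'photographed'.
(c) Not entailed — Sven rinsed the clock, not the sofa; the sofa belongs to the assembling event.
(d) Not entailed — the narrative places the assembling before the rinsing, not after.
(e) Entailed — this follows by dropping conjuncts from the assembling event's description.
(f) Entailed — the narrative places the assembling before the rinsing.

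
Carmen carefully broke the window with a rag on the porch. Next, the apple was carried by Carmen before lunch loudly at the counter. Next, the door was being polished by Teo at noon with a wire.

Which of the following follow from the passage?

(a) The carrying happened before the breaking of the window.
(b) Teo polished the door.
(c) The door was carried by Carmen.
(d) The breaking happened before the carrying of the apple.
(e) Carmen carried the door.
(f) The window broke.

(b), (d), (f)

(a) Not entailed — the narrative places the breaking before the carrying, not after.
(b) Entailed — 'polish' is an activity; 'was polishing' entails that some polishing happened, so 'polished' holds.
(c) Not entailed — Carmen carried the apple, not the door; the door belongs to the polishing event.
(d) Entailed — the narrative places the breaking before the carrying.
(e) Not entailed — Carmen carried the apple, not the door; the door belongs to the polishing event.
(f) Entailed — 'Carmen broke the window' is causative; it entails the inchoative 'the window broke'.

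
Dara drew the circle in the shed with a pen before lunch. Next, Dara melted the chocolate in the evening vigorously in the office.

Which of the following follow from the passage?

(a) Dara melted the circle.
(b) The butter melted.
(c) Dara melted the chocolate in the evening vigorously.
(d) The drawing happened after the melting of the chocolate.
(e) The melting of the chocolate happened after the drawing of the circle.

(c), (e)

(a) Not entailed — Dara melted the chocolate, not the circle; the circle belongs to the drawing event.
(b) Not entailed — the chocolate is what melted, not the butter.
(c) Entailed — the original entails any weakening of itself; this just drops 'in the office'.
(d) Not entailed — the narrative places the drawing before the melting, not after.
(e) Entailed — the narrative places the drawing before the melting.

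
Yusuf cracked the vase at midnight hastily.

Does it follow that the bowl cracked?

Nothing is said about any bowl; only the vase is affected.

no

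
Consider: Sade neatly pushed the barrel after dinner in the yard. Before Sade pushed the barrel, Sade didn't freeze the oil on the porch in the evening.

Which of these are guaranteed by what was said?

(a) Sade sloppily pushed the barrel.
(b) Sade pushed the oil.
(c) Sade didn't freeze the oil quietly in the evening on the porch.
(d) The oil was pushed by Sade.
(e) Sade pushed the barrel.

(a) Not entailed — 'sloppily' adds a manner not in (and inconsistent with) the original.
(b) Not entailed — Sade pushed the barrel, not the oil; the oil belongs to the freezing event.
(c) Entailed — under negation, adding a further restriction is entailed: if no such freezing event occurred, none occurred quietly either.
(d) Not entailed — Sade pushed the barrel, not the oil; the oil belongs to the freezing event.
(e) Entailed — this follows by dropping conjuncts from the pushing event's description.

(c), (e)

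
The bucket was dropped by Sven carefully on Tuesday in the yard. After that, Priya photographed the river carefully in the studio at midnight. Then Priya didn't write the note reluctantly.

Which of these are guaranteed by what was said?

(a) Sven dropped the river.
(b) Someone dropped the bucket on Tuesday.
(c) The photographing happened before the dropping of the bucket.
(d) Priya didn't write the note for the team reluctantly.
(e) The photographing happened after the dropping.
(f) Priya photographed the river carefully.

(a) Not entailed — Sven dropped the bucket, not the river; the river belongs to the photographing event.
(b) Entailed — the original entails any weakening of itself; this just drops 'carefully', 'in the yard' and generalizes the agent.
(c) Not entailed — the narrative places the dropping before the photographing, not after.
(d) Entailed — under negation, adding a further restriction is entailed: if no such writing event occurred, none occurred for the team either.
(e) Entailed — the narrative places the dropping before the photographing.
(f) Entailed — every conjunct here is already in the original photographing event.

(b), (d), (e), (f)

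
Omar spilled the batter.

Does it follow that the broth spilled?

Nothing is said about any broth; only the batter is affected.

no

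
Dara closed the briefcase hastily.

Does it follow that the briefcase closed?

'Dara closed the briefcase' is the causative; it entails the inchoative 'the briefcase closed'.

yes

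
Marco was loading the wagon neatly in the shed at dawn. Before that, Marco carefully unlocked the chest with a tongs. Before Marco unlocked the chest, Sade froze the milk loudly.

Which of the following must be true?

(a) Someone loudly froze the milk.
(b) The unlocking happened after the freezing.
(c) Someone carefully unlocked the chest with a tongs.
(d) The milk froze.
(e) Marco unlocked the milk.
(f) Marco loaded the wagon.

(a), (b), (c), (d)

(a) Entailed — this follows by dropping conjuncts from the freezing event's description.
(b) Entailed — the narrative places the freezing before the unlocking.
(c) Entailed — this follows by dropping conjuncts from the unlocking event's description.
(d) Entailed — 'Sade froze the milk' is causative; it entails the inchoative 'the milk froze'.
(e) Not entailed — Marco unlocked the chest, not the milk; the milk belongs to the freezing event.
(f) Not entailed — 'was loading' is progressive on an accomplishment; it does not entail the completed 'loaded'.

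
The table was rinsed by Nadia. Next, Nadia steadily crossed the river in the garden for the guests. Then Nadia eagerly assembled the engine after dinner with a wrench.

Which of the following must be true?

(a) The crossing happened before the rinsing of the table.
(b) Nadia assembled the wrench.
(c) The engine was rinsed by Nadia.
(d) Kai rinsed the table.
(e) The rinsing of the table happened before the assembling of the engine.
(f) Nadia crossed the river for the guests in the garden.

(a) Not entailed — the narrative places the rinsing before the crossing, not after.
(b) Not entailed — the wrench is the instrument, not what was assembled.
(c) Not entailed — Nadia rinsed the table, not the engine; the engine belongs to the assembling event.
(d) Not entailed — the passage has Nadia rinsing the table, not Kai.
(e) Entailed — the narrative places the rinsing before the assembling.
(f) Entailed — the original entails any weakening of itself; this just drops 'steadily'.

(e), (f)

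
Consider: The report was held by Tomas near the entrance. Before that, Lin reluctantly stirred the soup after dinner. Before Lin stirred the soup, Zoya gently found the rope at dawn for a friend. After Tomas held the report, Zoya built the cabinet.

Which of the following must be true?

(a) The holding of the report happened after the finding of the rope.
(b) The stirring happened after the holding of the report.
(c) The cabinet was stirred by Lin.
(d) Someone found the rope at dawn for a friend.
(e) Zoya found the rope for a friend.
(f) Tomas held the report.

(a), (d), (e), (f)

(a) Entailed — the narrative places the finding before the holding.
(b) Not entailed — the narrative places the stirring before the holding, not after.
(c) Not entailed — Lin stirred the soup, not the cabinet; the cabinet belongs to the building event.
(d) Entailed — the original entails any weakening of itself; this just drops 'gently' and generalizes the agent.
(e) Entailed — the original entails any weakening of itself; this just drops 'gently', 'at dawn'.
(f) Entailed — the original entails any weakening of itself; this just drops 'near the entrance'.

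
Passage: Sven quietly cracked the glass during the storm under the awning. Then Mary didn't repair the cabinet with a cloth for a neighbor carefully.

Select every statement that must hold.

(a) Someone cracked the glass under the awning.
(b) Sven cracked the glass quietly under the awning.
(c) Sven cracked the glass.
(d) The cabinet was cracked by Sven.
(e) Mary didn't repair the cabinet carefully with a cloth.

(a) Entailed — this follows by dropping conjuncts from the cracking event's description.
(b) Entailed — every conjunct here is already in the original cracking event.
(c) Entailed — every conjunct here is already in the original cracking event.
(d) Not entailed — Sven cracked the glass, not the cabinet; the cabinet belongs to the repairing event.
(e) Not entailed — dropping 'for a neighbor' under negation is not valid — the original leaves open that Mary repaired the cabinet some other way.

(a), (b), (c)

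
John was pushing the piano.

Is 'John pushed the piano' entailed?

yes

'push' is atelic; if John was pushing the piano, then John pushed the piano (for some time).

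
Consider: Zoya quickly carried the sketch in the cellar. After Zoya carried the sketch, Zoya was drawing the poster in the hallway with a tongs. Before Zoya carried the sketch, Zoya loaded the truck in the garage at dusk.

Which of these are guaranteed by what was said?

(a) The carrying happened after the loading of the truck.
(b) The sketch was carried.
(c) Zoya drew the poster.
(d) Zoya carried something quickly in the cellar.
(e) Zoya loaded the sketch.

(a) Entailed — the narrative places the loading before the carrying.
(b) Entailed — dropping 'in the cellar', 'quickly' and generalizing the agent leaves a sub-description the original still satisfies.
(c) Not entailed — 'was drawing' is progressive on an accomplishment; it does not entail the completed 'drew'.
(d) Entailed — generalizing the patient leaves a sub-description the original still satisfies.
(e) Not entailed — Zoya loaded the truck, not the sketch; the sketch belongs to the carrying event.

(a), (b), (d)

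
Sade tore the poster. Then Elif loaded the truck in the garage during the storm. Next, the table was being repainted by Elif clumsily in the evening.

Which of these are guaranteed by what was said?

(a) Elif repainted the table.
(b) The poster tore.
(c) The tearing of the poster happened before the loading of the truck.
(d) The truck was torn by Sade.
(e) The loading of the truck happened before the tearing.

(b), (c)

(a) Not entailed — 'was repainting' is progressive on an accomplishment; it does not entail the completed 'repainted'.
(b) Entailed — 'Sade tore the poster' is causative; it entails the inchoative 'the poster tore'.
(c) Entailed — the narrative places the tearing before the loading.
(d) Not entailed — Sade tore the poster, not the truck; the truck belongs to the loading event.
(e) Not entailed — the narrative places the tearing before the loading, not after.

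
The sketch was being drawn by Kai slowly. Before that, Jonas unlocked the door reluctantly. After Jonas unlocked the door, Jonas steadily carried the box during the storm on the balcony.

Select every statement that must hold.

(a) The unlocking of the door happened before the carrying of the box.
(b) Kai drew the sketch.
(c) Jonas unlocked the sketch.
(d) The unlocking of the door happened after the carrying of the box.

(a) Entailed — the narrative places the unlocking before the carrying.
(b) Not entailed — 'was drawing' is progressive on an accomplishment; it does not entail the completed 'drew'.
(c) Not entailed — Jonas unlocked the door, not the sketch; the sketch belongs to the drawing event.
(d) Not entailed — the narrative places the unlocking before the carrying, not after.

(a)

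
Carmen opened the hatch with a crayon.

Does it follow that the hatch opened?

'Carmen opened the hatch' is the causative; it entails the inchoative 'the hatch opened'.

yes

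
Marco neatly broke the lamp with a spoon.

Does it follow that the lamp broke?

yes

'Marco broke the lamp' is the causative; it entails the inchoative 'the lamp broke'.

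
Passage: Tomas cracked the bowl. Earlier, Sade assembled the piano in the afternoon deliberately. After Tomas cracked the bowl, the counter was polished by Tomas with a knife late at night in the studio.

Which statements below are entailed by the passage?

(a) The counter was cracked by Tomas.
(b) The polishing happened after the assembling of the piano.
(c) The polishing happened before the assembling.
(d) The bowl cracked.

(b), (d)

(a) Not entailed — Tomas cracked the bowl, not the counter; the counter belongs to the polishing event.
(b) Entailed — the narrative places the assembling before the polishing.
(c) Not entailed — the narrative places the assembling before the polishing, not after.
(d) Entailed — 'Tomas cracked the bowl' is causative; it entails the inchoative 'the bowl cracked'.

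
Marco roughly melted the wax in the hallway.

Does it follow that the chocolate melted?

Nothing is said about any chocolate; only the wax is affected.

no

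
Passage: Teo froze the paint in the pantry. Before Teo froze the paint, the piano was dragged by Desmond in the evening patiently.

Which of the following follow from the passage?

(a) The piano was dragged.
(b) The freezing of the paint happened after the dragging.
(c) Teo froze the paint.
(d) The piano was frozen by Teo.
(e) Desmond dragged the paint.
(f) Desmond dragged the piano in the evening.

(a), (b), (c), (f)

(a) Entailed — the original entails any weakening of itself; this just drops 'patiently', 'in the evening' and generalizes the agent.
(b) Entailed — the narrative places the dragging before the freezing.
(c) Entailed — dropping 'in the pantry' leaves a sub-description the original still satisfies.
(d) Not entailed — Teo froze the paint, not the piano; the piano belongs to the dragging event.
(e) Not entailed — Desmond dragged the piano, not the paint; the paint belongs to the freezing event.
(f) Entailed — dropping 'patiently' leaves a sub-description the original still satisfies.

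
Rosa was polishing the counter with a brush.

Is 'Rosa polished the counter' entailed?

yes

'polish' is atelic; if Rosa was polishing the counter, then Rosa polished the counter (for some time).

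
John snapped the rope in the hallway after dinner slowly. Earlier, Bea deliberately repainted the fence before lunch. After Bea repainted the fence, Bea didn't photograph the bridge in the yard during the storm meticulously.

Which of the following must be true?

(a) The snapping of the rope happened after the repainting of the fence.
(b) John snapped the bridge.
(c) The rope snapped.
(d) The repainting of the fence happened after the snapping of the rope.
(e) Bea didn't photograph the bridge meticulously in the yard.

(a), (c)

(a) Entailed — the narrative places the repainting before the snapping.
(b) Not entailed — John snapped the rope, not the bridge; the bridge belongs to the photographing event.
(c) Entailed — 'John snapped the rope' is causative; it entails the inchoative 'the rope snapped'.
(d) Not entailed — the narrative places the repainting before the snapping, not after.
(e) Not entailed — dropping 'during the storm' under negation is not valid — the original leaves open that Bea photographed the bridge some other way.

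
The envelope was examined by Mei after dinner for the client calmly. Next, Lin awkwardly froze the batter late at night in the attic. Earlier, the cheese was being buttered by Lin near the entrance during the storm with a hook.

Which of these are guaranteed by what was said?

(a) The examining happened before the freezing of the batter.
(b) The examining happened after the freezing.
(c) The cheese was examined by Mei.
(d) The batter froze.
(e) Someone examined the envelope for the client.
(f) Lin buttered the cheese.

(a), (d), (e)

(a) Entailed — the narrative places the examining before the freezing.
(b) Not entailed — the narrative places the examining before the freezing, not after.
(c) Not entailed — Mei examined the envelope, not the cheese; the cheese belongs to the buttering event.
(d) Entailed — 'Lin froze the batter' is causative; it entails the inchoative 'the batter froze'.
(e) Entailed — this follows by dropping conjuncts from the examining event's description.
(f) Not entailed — 'was buttering' is progressive on an accomplishment; it does not entail the completed 'buttered'.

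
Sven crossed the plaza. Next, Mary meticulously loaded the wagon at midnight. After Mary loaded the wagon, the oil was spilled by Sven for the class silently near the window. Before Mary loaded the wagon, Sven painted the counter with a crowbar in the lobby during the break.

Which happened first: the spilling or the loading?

the loading

The connectives place the loading before the spilling.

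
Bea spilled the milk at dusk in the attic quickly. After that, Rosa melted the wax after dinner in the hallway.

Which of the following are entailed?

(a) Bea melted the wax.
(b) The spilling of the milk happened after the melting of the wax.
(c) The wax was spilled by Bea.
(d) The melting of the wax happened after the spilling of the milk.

(d)

(a) Not entailed — the passage has Rosa melting the wax, not Bea.
(b) Not entailed — the narrative places the spilling before the melting, not after.
(c) Not entailed — Bea spilled the milk, not the wax; the wax belongs to the melting event.
(d) Entailed — the narrative places the spilling before the melting.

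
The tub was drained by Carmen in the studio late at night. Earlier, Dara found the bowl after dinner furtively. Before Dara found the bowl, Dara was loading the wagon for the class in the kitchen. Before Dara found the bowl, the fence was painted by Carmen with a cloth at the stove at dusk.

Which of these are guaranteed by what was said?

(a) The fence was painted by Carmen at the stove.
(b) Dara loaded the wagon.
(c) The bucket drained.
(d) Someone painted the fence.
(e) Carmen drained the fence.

(a), (d)

(a) Entailed — every conjunct here is already in the original painting event.
(b) Not entailed — 'was loading' is progressive on an accomplishment; it does not entail the completed 'loaded'.
(c) Not entailed — the tub is what drained, not the bucket.
(d) Entailed — the original entails any weakening of itself; this just drops 'at the stove', 'at dusk', 'with a cloth' and generalizes the agent.
(e) Not entailed — Carmen drained the tub, not the fence; the fence belongs to the painting event.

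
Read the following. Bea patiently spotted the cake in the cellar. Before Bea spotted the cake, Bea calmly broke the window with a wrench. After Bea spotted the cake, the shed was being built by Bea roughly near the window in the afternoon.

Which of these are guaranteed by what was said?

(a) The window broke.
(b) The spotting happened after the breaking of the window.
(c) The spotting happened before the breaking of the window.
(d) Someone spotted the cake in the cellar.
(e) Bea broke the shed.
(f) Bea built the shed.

(a), (b), (d)

(a) Entailed — 'Bea broke the window' is causative; it entails the inchoative 'the window broke'.
(b) Entailed — the narrative places the breaking before the spotting.
(c) Not entailed — the narrative places the breaking before the spotting, not after.
(d) Entailed — the original entails any weakening of itself; this just drops 'patiently' and generalizes the agent.
(e) Not entailed — Bea broke the window, not the shed; the shed belongs to the building event.
(f) Not entailed — 'was building' is progressive on an accomplishment; it does not entail the completed 'built'.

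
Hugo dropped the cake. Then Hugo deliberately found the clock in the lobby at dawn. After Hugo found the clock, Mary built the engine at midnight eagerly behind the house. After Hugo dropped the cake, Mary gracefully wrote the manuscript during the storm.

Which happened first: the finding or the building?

The connectives place the finding before the building.

the finding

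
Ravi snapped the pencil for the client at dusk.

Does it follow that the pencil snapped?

yes

'Ravi snapped the pencil' is the causative; it entails the inchoative 'the pencil snapped'.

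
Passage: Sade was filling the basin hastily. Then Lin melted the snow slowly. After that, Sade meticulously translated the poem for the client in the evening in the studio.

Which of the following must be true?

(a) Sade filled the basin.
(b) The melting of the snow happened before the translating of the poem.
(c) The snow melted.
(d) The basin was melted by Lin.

(b), (c)

(a) Not entailed — 'was filling' is progressive on an accomplishment; it does not entail the completed 'filled'.
(b) Entailed — the narrative places the melting before the translating.
(c) Entailed — 'Lin melted the snow' is causative; it entails the inchoative 'the snow melted'.
(d) Not entailed — Lin melted the snow, not the basin; the basin belongs to the filling event.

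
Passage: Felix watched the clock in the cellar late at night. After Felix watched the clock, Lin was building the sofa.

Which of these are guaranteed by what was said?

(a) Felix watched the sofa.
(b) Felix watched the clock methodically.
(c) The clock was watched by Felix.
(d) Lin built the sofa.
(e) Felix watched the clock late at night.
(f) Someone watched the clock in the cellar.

(a) Not entailed — Felix watched the clock, not the sofa; the sofa belongs to the building event.
(b) Not entailed — 'methodically' adds information not in the original event.
(c) Entailed — dropping 'in the cellar', 'late at night' leaves a sub-description the original still satisfies.
(d) Not entailed — 'was building' is progressive on an accomplishment; it does not entail the completed 'built'.
(e) Entailed — dropping 'in the cellar' leaves a sub-description the original still satisfies.
(f) Entailed — dropping 'late at night' and generalizing the agent leaves a sub-description the original still satisfies.

(c), (e), (f)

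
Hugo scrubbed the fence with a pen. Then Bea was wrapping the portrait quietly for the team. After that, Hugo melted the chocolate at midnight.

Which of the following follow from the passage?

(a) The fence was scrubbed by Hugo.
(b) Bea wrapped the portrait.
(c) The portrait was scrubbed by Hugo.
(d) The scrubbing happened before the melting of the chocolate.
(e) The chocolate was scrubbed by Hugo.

(a), (d)

(a) Entailed — the original entails any weakening of itself; this just drops 'with a pen'.
(b) Not entailed — 'was wrapping' is progressive on an accomplishment; it does not entail the completed 'wrapped'.
(c) Not entailed — Hugo scrubbed the fence, not the portrait; the portrait belongs to the wrapping event.
(d) Entailed — the narrative places the scrubbing before the melting.
(e) Not entailed — Hugo scrubbed the fence, not the chocolate; the chocolate belongs to the melting event.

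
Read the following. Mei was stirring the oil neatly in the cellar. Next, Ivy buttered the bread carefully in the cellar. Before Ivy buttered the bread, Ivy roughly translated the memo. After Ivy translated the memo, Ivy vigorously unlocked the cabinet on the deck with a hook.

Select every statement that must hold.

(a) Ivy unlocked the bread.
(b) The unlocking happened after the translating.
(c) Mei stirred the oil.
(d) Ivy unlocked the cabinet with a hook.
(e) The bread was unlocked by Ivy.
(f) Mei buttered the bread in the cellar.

(b), (c), (d)

(a) Not entailed — Ivy unlocked the cabinet, not the bread; the bread belongs to the buttering event.
(b) Entailed — the narrative places the translating before the unlocking.
(c) Entailed — 'stir' is an activity; 'was stirring' entails that some stirring happened, so 'stirred' holds.
(d) Entailed — the original entails any weakening of itself; this just drops 'on the deck', 'vigorously'.
(e) Not entailed — Ivy unlocked the cabinet, not the bread; the bread belongs to the buttering event.
(f) Not entailed — the passage has Ivy buttering the bread, not Mei.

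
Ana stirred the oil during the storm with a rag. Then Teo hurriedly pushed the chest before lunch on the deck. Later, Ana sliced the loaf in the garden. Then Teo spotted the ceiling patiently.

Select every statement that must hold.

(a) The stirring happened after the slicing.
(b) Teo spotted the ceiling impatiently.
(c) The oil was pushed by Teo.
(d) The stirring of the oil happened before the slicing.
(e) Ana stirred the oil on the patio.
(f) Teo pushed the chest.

(a) Not entailed — the narrative places the stirring before the slicing, not after.
(b) Not entailed — 'impatiently' adds a manner not in (and inconsistent with) the original.
(c) Not entailed — Teo pushed the chest, not the oil; the oil belongs to the stirring event.
(d) Entailed — the narrative places the stirring before the slicing.
(e) Not entailed — 'on the patio' adds information not in the original event.
(f) Entailed — dropping 'on the deck', 'before lunch', 'hurriedly' leaves a sub-description the original still satisfies.

(d), (f)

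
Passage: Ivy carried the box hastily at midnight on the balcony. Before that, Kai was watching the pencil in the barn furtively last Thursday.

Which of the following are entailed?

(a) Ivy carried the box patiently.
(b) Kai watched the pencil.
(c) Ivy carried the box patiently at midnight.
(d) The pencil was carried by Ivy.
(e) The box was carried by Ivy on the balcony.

(a) Not entailed — 'patiently' adds a manner not in (and inconsistent with) the original.
(b) Entailed — 'watch' is an activity; 'was watching' entails that some watching happened, so 'watched' holds.
(c) Not entailed — 'patiently' adds a manner not in (and inconsistent with) the original.
(d) Not entailed — Ivy carried the box, not the pencil; the pencil belongs to the watching event.
(e) Entailed — the original entails any weakening of itself; this just drops 'hastily', 'at midnight'.

(b), (e)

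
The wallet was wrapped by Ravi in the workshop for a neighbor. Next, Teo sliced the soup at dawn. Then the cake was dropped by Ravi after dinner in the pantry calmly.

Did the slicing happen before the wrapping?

The narrative orders the wrapping before the slicing.

no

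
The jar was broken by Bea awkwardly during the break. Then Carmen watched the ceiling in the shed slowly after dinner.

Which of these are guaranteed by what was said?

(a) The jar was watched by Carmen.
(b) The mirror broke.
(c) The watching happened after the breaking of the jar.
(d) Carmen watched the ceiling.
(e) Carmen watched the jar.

(c), (d)

(a) Not entailed — Carmen watched the ceiling, not the jar; the jar belongs to the breaking event.
(b) Not entailed — the jar is what broke, not the mirror.
(c) Entailed — the narrative places the breaking before the watching.
(d) Entailed — every conjunct here is already in the original watching event.
(e) Not entailed — Carmen watched the ceiling, not the jar; the jar belongs to the breaking event.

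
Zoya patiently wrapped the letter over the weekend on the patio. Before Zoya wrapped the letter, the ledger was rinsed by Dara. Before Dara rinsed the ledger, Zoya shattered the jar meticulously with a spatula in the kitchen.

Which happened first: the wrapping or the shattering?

the shattering

The connectives place the shattering before the wrapping.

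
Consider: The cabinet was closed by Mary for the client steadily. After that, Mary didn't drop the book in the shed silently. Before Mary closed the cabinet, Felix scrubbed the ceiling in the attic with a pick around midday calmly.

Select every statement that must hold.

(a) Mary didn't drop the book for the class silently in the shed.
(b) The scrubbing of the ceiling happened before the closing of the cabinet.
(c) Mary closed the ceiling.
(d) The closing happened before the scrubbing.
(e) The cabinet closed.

(a), (b), (e)

(a) Entailed — under negation, adding a further restriction is entailed: if no such dropping event occurred, none occurred for the class either.
(b) Entailed — the narrative places the scrubbing before the closing.
(c) Not entailed — Mary closed the cabinet, not the ceiling; the ceiling belongs to the scrubbing event.
(d) Not entailed — the narrative places the scrubbing before the closing, not after.
(e) Entailed — 'Mary closed the cabinet' is causative; it entails the inchoative 'the cabinet closed'.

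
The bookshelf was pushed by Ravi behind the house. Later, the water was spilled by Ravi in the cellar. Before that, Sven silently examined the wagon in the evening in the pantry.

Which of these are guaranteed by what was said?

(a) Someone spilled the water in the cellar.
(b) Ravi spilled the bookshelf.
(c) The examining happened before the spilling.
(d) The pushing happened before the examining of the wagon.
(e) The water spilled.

(a), (c), (e)

(a) Entailed — generalizing the agent leaves a sub-description the original still satisfies.
(b) Not entailed — Ravi spilled the water, not the bookshelf; the bookshelf belongs to the pushing event.
(c) Entailed — the narrative places the examining before the spilling.
(d) Not entailed — the narrative doesn't order the pushing relative to the examining.
(e) Entailed — 'Ravi spilled the water' is causative; it entails the inchoative 'the water spilled'.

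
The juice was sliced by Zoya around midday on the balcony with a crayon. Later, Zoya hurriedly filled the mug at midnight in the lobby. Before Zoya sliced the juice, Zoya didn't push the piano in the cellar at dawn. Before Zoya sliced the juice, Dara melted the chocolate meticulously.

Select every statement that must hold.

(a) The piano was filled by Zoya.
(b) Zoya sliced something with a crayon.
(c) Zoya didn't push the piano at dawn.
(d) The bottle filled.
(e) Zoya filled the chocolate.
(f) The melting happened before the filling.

(a) Not entailed — Zoya filled the mug, not the piano; the piano belongs to the pushing event.
(b) Entailed — the original entails any weakening of itself; this just drops 'on the balcony', 'around midday' and generalizes the patient.
(c) Not entailed — dropping 'in the cellar' under negation is not valid — the original leaves open that Zoya pushed the piano some other way.
(d) Not entailed — the mug is what filled, not the bottle.
(e) Not entailed — Zoya filled the mug, not the chocolate; the chocolate belongs to the melting event.
(f) Entailed — the narrative places the melting before the filling.

(b), (f)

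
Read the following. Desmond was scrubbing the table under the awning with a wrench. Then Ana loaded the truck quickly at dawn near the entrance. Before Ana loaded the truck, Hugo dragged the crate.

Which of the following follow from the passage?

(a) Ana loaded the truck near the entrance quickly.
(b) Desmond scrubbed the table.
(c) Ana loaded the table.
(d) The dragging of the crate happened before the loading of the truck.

(a) Entailed — the original entails any weakening of itself; this just drops 'at dawn'.
(b) Entailed — 'scrub' is an activity; 'was scrubbing' entails that some scrubbing happened, so 'scrubbed' holds.
(c) Not entailed — Ana loaded the truck, not the table; the table belongs to the scrubbing event.
(d) Entailed — the narrative places the dragging before the loading.

(a), (b), (d)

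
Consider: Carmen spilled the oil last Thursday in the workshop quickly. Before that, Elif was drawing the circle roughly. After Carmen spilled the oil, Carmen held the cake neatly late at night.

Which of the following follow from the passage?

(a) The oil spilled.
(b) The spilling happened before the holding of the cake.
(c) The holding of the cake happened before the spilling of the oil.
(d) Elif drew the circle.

(a), (b)

(a) Entailed — 'Carmen spilled the oil' is causative; it entails the inchoative 'the oil spilled'.
(b) Entailed — the narrative places the spilling before the holding.
(c) Not entailed — the narrative places the spilling before the holding, not after.
(d) Not entailed — 'was drawing' is progressive on an accomplishment; it does not entail the completed 'drew'.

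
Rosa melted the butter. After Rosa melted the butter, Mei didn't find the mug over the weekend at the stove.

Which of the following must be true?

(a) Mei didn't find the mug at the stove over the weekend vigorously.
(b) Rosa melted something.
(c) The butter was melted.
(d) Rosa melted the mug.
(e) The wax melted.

(a) Entailed — under negation, adding a further restriction is entailed: if no such finding event occurred, none occurred vigorously either.
(b) Entailed — generalizing the patient leaves a sub-description the original still satisfies.
(c) Entailed — generalizing the agent leaves a sub-description the original still satisfies.
(d) Not entailed — Rosa melted the butter, not the mug; the mug belongs to the finding event.
(e) Not entailed — the butter is what melted, not the wax.

(a), (b), (c)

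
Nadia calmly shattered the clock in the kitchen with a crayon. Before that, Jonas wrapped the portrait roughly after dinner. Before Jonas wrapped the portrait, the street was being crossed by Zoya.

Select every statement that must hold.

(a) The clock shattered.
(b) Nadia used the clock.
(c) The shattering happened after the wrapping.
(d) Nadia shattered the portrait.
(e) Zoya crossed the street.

(a) Entailed — 'Nadia shattered the clock' is causative; it entails the inchoative 'the clock shattered'.
(b) Not entailed — the clock is the patient, not an instrument — Nadia used a crayon.
(c) Entailed — the narrative places the wrapping before the shattering.
(d) Not entailed — Nadia shattered the clock, not the portrait; the portrait belongs to the wrapping event.
(e) Not entailed — 'was crossing' is progressive on an accomplishment; it does not entail the completed 'crossed'.

(a), (c)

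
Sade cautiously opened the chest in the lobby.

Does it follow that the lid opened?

no

Nothing is said about any lid; only the chest is affected.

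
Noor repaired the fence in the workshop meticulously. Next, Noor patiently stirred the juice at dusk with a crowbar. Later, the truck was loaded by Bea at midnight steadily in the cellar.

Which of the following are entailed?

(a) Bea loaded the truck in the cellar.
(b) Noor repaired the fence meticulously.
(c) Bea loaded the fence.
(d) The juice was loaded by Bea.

(a) Entailed — this follows by dropping conjuncts from the loading event's description.
(b) Entailed — the original entails any weakening of itself; this just drops 'in the workshop'.
(c) Not entailed — Bea loaded the truck, not the fence; the fence belongs to the repairing event.
(d) Not entailed — Bea loaded the truck, not the juice; the juice belongs to the stirring event.

(a), (b)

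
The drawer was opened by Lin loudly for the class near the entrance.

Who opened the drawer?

Lin

'Lin' marks the agent of the opening event.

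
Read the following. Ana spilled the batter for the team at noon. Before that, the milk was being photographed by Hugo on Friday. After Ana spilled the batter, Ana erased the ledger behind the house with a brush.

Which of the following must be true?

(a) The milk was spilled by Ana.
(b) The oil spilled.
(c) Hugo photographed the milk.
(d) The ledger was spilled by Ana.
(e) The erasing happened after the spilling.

(a) Not entailed — Ana spilled the batter, not the milk; the milk belongs to the photographing event.
(b) Not entailed — the batter is what spilled, not the oil.
(c) Not entailed — 'was photographing' is progressive on an accomplishment; it does not entail the completed 'photographed'.
(d) Not entailed — Ana spilled the batter, not the ledger; the ledger belongs to the erasing event.
(e) Entailed — the narrative places the spilling before the erasing.

(e)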